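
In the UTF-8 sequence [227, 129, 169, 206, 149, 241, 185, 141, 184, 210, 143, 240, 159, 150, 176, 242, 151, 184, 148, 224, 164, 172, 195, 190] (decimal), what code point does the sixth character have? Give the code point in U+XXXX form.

Offset 0: leading byte 0xE3 = 11100011 → 3-byte char #1 = E3 81 A9.
Offset 3: leading byte 0xCE = 11001110 → 2-byte char #2 = CE 95.
Offset 5: leading byte 0xF1 = 11110001 → 4-byte char #3 = F1 B9 8D B8.
Offset 9: leading byte 0xD2 = 11010010 → 2-byte char #4 = D2 8F.
Offset 11: leading byte 0xF0 = 11110000 → 4-byte char #5 = F0 9F 96 B0.
Offset 15: leading byte 0xF2 = 11110010 → 4-byte char #6 = F2 97 B8 94.
Leading byte 0xF2 = 11110010 matches 11110xxx → 4-byte sequence.
Byte 1: 0xF2 = 11110010, payload 010 (3 bits).
Byte 2: 0x97 = 10010111 (10xxxxxx ✓), payload 010111.
Byte 3: 0xB8 = 10111000 (10xxxxxx ✓), payload 111000.
Byte 4: 0x94 = 10010100 (10xxxxxx ✓), payload 010100.
Concatenate: 010010111111000010100 = 0x97E14 (21 bits → U+97E14).

U+97E14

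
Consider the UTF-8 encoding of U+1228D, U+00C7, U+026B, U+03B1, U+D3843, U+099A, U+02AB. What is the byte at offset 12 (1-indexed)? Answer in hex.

1-indexed offset 12 is 0-indexed offset 11.
U+1228D → 4-byte form F0 92 8A 8D at offsets 0–3.
U+00C7 → 2-byte form C3 87 at offsets 4–5.
U+026B → 2-byte form C9 AB at offsets 6–7.
U+03B1 → 2-byte form CE B1 at offsets 8–9.
U+D3843 → 4-byte form F3 93 A1 83 at offsets 10–13.
Offset 11 falls in char 5's range; it's byte 2 of F3 93 A1 83 = 0x93.

0x93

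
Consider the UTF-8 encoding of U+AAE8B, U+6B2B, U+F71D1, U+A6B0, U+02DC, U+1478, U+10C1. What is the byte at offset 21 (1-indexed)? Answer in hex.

0x83

1-indexed offset 21 is 0-indexed offset 20.
U+AAE8B → 4-byte form F2 AA BA 8B at offsets 0–3.
U+6B2B → 3-byte form E6 AC AB at offsets 4–6.
U+F71D1 → 4-byte form F3 B7 87 91 at offsets 7–10.
U+A6B0 → 3-byte form EA 9A B0 at offsets 11–13.
U+02DC → 2-byte form CB 9C at offsets 14–15.
U+1478 → 3-byte form E1 91 B8 at offsets 16–18.
U+10C1 → 3-byte form E1 83 81 at offsets 19–21.
Offset 20 falls in char 7's range; it's byte 2 of E1 83 81 = 0x83.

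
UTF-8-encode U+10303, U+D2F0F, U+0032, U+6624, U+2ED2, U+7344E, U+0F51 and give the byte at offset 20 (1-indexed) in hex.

1-indexed offset 20 is 0-indexed offset 19.
U+10303 → 4-byte form F0 90 8C 83 at offsets 0–3.
U+D2F0F → 4-byte form F3 92 BC 8F at offsets 4–7.
U+0032 → 1-byte form 32 at offsets 8–8.
U+6624 → 3-byte form E6 98 A4 at offsets 9–11.
U+2ED2 → 3-byte form E2 BB 92 at offsets 12–14.
U+7344E → 4-byte form F1 B3 91 8E at offsets 15–18.
U+0F51 → 3-byte form E0 BD 91 at offsets 19–21.
Offset 19 falls in char 7's range; it's byte 1 of E0 BD 91 = 0xE0.

0xE0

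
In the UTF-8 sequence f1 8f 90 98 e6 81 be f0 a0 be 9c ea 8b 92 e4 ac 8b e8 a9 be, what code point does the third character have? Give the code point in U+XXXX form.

Offset 0: leading byte 0xF1 = 11110001 → 4-byte char #1 = F1 8F 90 98.
Offset 4: leading byte 0xE6 = 11100110 → 3-byte char #2 = E6 81 BE.
Offset 7: leading byte 0xF0 = 11110000 → 4-byte char #3 = F0 A0 BE 9C.
Leading byte 0xF0 = 11110000 matches 11110xxx → 4-byte sequence.
Byte 1: 0xF0 = 11110000, payload 000 (3 bits).
Byte 2: 0xA0 = 10100000 (10xxxxxx ✓), payload 100000.
Byte 3: 0xBE = 10111110 (10xxxxxx ✓), payload 111110.
Byte 4: 0x9C = 10011100 (10xxxxxx ✓), payload 011100.
Concatenate: 000100000111110011100 = 0x20F9C (21 bits → U+20F9C).

U+20F9C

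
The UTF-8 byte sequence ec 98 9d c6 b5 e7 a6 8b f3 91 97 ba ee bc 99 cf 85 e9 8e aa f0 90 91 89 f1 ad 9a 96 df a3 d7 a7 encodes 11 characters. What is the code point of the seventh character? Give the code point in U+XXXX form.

U+93AA

Offset 0: leading byte 0xEC = 11101100 → 3-byte char #1 = EC 98 9D.
Offset 3: leading byte 0xC6 = 11000110 → 2-byte char #2 = C6 B5.
Offset 5: leading byte 0xE7 = 11100111 → 3-byte char #3 = E7 A6 8B.
Offset 8: leading byte 0xF3 = 11110011 → 4-byte char #4 = F3 91 97 BA.
Offset 12: leading byte 0xEE = 11101110 → 3-byte char #5 = EE BC 99.
Offset 15: leading byte 0xCF = 11001111 → 2-byte char #6 = CF 85.
Offset 17: leading byte 0xE9 = 11101001 → 3-byte char #7 = E9 8E AA.
Leading byte 0xE9 = 11101001 matches 1110xxxx → 3-byte sequence.
Byte 1: 0xE9 = 11101001, payload 1001 (4 bits).
Byte 2: 0x8E = 10001110 (10xxxxxx ✓), payload 001110.
Byte 3: 0xAA = 10101010 (10xxxxxx ✓), payload 101010.
Concatenate: 1001001110101010 = 0x93AA (16 bits → U+93AA).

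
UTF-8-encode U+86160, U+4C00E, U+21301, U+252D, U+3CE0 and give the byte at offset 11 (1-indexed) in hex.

1-indexed offset 11 is 0-indexed offset 10.
U+86160 → 4-byte form F2 86 85 A0 at offsets 0–3.
U+4C00E → 4-byte form F1 8C 80 8E at offsets 4–7.
U+21301 → 4-byte form F0 A1 8C 81 at offsets 8–11.
Offset 10 falls in char 3's range; it's byte 3 of F0 A1 8C 81 = 0x8C.

0x8C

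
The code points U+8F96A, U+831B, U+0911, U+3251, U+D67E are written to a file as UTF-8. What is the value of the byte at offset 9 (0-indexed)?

U+8F96A → 4-byte form F2 8F A5 AA at offsets 0–3.
U+831B → 3-byte form E8 8C 9B at offsets 4–6.
U+0911 → 3-byte form E0 A4 91 at offsets 7–9.
Offset 9 falls in char 3's range; it's byte 3 of E0 A4 91 = 0x91.

0x91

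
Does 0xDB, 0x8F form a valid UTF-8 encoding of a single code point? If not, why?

valid

Leading byte 0xDB = 11011011 → 2-byte form.
Continuation bytes 0x8F=10001111 all match 10xxxxxx.
Decoded value 0x6CF is ≥ 0x80 (shortest form) and not a surrogate.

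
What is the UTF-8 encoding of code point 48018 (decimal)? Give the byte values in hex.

U+BB92 = 0xBB92 = 48018 decimal. In range U+0800–U+FFFF → 3-byte form: 1110xxxx 10xxxxxx 10xxxxxx.
Binary (16 bits): 1011101110010010.
Split 4+6+6: 1011 | 101110 | 010010.
Byte 1: 11101011 = 0xEB.
Byte 2: 10101110 = 0xAE.
Byte 3: 10010010 = 0x92.

EB AE 92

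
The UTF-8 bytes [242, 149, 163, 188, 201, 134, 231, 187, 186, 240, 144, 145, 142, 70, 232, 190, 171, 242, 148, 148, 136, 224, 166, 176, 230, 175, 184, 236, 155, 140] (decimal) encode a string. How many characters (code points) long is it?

Byte at offset 0: 0xF2 = 11110010 → 4-byte char (#1). Advance 4.
Byte at offset 4: 0xC9 = 11001001 → 2-byte char (#2). Advance 2.
Byte at offset 6: 0xE7 = 11100111 → 3-byte char (#3). Advance 3.
Byte at offset 9: 0xF0 = 11110000 → 4-byte char (#4). Advance 4.
Byte at offset 13: 0x46 = 01000110 → 1-byte char (#5). Advance 1.
Byte at offset 14: 0xE8 = 11101000 → 3-byte char (#6). Advance 3.
Byte at offset 17: 0xF2 = 11110010 → 4-byte char (#7). Advance 4.
Byte at offset 21: 0xE0 = 11100000 → 3-byte char (#8). Advance 3.
Byte at offset 24: 0xE6 = 11100110 → 3-byte char (#9). Advance 3.
Byte at offset 27: 0xEC = 11101100 → 3-byte char (#10). Advance 3.
Reached end at offset 30 after 10 code points.

10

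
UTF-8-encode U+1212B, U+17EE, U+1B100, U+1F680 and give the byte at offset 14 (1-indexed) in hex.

1-indexed offset 14 is 0-indexed offset 13.
U+1212B → 4-byte form F0 92 84 AB at offsets 0–3.
U+17EE → 3-byte form E1 9F AE at offsets 4–6.
U+1B100 → 4-byte form F0 9B 84 80 at offsets 7–10.
U+1F680 → 4-byte form F0 9F 9A 80 at offsets 11–14.
Offset 13 falls in char 4's range; it's byte 3 of F0 9F 9A 80 = 0x9A.

0x9A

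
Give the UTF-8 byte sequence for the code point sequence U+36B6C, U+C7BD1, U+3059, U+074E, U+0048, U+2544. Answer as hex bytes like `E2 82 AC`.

U+36B6C: 4-byte form → F0 B6 AD AC.
U+C7BD1: 4-byte form → F3 87 AF 91.
U+3059: 3-byte form → E3 81 99.
U+074E: 2-byte form → DD 8E.
U+0048: 1-byte form → 48.
U+2544: 3-byte form → E2 95 84.
Concatenated (17 bytes): F0 B6 AD AC F3 87 AF 91 E3 81 99 DD 8E 48 E2 95 84.

F0 B6 AD AC F3 87 AF 91 E3 81 99 DD 8E 48 E2 95 84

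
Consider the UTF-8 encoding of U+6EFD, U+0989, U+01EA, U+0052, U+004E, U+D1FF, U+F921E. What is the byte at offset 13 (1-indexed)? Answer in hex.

1-indexed offset 13 is 0-indexed offset 12.
U+6EFD → 3-byte form E6 BB BD at offsets 0–2.
U+0989 → 3-byte form E0 A6 89 at offsets 3–5.
U+01EA → 2-byte form C7 AA at offsets 6–7.
U+0052 → 1-byte form 52 at offsets 8–8.
U+004E → 1-byte form 4E at offsets 9–9.
U+D1FF → 3-byte form ED 87 BF at offsets 10–12.
Offset 12 falls in char 6's range; it's byte 3 of ED 87 BF = 0xBF.

0xBF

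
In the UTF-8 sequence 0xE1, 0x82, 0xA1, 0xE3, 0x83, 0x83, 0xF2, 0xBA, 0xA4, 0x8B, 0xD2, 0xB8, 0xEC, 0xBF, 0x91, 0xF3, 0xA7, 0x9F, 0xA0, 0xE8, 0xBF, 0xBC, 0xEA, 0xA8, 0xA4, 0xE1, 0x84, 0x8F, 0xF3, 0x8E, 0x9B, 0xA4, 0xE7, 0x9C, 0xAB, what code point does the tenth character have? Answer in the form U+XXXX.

Offset 0: leading byte 0xE1 = 11100001 → 3-byte char #1 = E1 82 A1.
Offset 3: leading byte 0xE3 = 11100011 → 3-byte char #2 = E3 83 83.
Offset 6: leading byte 0xF2 = 11110010 → 4-byte char #3 = F2 BA A4 8B.
Offset 10: leading byte 0xD2 = 11010010 → 2-byte char #4 = D2 B8.
Offset 12: leading byte 0xEC = 11101100 → 3-byte char #5 = EC BF 91.
Offset 15: leading byte 0xF3 = 11110011 → 4-byte char #6 = F3 A7 9F A0.
Offset 19: leading byte 0xE8 = 11101000 → 3-byte char #7 = E8 BF BC.
Offset 22: leading byte 0xEA = 11101010 → 3-byte char #8 = EA A8 A4.
Offset 25: leading byte 0xE1 = 11100001 → 3-byte char #9 = E1 84 8F.
Offset 28: leading byte 0xF3 = 11110011 → 4-byte char #10 = F3 8E 9B A4.
Leading byte 0xF3 = 11110011 matches 11110xxx → 4-byte sequence.
Byte 1: 0xF3 = 11110011, payload 011 (3 bits).
Byte 2: 0x8E = 10001110 (10xxxxxx ✓), payload 001110.
Byte 3: 0x9B = 10011011 (10xxxxxx ✓), payload 011011.
Byte 4: 0xA4 = 10100100 (10xxxxxx ✓), payload 100100.
Concatenate: 011001110011011100100 = 0xCE6E4 (21 bits → U+CE6E4).

U+CE6E4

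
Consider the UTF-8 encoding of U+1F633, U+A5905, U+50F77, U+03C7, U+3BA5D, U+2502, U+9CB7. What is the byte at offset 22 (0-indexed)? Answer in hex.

U+1F633 → 4-byte form F0 9F 98 B3 at offsets 0–3.
U+A5905 → 4-byte form F2 A5 A4 85 at offsets 4–7.
U+50F77 → 4-byte form F1 90 BD B7 at offsets 8–11.
U+03C7 → 2-byte form CF 87 at offsets 12–13.
U+3BA5D → 4-byte form F0 BB A9 9D at offsets 14–17.
U+2502 → 3-byte form E2 94 82 at offsets 18–20.
U+9CB7 → 3-byte form E9 B2 B7 at offsets 21–23.
Offset 22 falls in char 7's range; it's byte 2 of E9 B2 B7 = 0xB2.

0xB2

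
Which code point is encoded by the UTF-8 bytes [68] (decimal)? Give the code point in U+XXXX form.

U+0044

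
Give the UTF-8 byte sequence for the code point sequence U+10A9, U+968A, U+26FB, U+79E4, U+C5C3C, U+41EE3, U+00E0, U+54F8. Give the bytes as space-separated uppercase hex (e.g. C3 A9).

U+10A9: 3-byte form → E1 82 A9.
U+968A: 3-byte form → E9 9A 8A.
U+26FB: 3-byte form → E2 9B BB.
U+79E4: 3-byte form → E7 A7 A4.
U+C5C3C: 4-byte form → F3 85 B0 BC.
U+41EE3: 4-byte form → F1 81 BB A3.
U+00E0: 2-byte form → C3 A0.
U+54F8: 3-byte form → E5 93 B8.
Concatenated (25 bytes): E1 82 A9 E9 9A 8A E2 9B BB E7 A7 A4 F3 85 B0 BC F1 81 BB A3 C3 A0 E5 93 B8.

E1 82 A9 E9 9A 8A E2 9B BB E7 A7 A4 F3 85 B0 BC F1 81 BB A3 C3 A0 E5 93 B8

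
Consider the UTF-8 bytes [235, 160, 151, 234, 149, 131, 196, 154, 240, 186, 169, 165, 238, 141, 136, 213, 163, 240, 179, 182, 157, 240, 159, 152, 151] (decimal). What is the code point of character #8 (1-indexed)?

U+1F617

Offset 0: leading byte 0xEB = 11101011 → 3-byte char #1 = EB A0 97.
Offset 3: leading byte 0xEA = 11101010 → 3-byte char #2 = EA 95 83.
Offset 6: leading byte 0xC4 = 11000100 → 2-byte char #3 = C4 9A.
Offset 8: leading byte 0xF0 = 11110000 → 4-byte char #4 = F0 BA A9 A5.
Offset 12: leading byte 0xEE = 11101110 → 3-byte char #5 = EE 8D 88.
Offset 15: leading byte 0xD5 = 11010101 → 2-byte char #6 = D5 A3.
Offset 17: leading byte 0xF0 = 11110000 → 4-byte char #7 = F0 B3 B6 9D.
Offset 21: leading byte 0xF0 = 11110000 → 4-byte char #8 = F0 9F 98 97.
Leading byte 0xF0 = 11110000 matches 11110xxx → 4-byte sequence.
Byte 1: 0xF0 = 11110000, payload 000 (3 bits).
Byte 2: 0x9F = 10011111 (10xxxxxx ✓), payload 011111.
Byte 3: 0x98 = 10011000 (10xxxxxx ✓), payload 011000.
Byte 4: 0x97 = 10010111 (10xxxxxx ✓), payload 010111.
Concatenate: 000011111011000010111 = 0x1F617 (21 bits → U+1F617).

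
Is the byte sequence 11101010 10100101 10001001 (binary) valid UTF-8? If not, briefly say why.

Leading byte 0xEA = 11101010 → 3-byte form.
Continuation bytes 0xA5=10100101, 0x89=10001001 all match 10xxxxxx.
Decoded value 0xA949 is ≥ 0x800 (shortest form) and not a surrogate.

valid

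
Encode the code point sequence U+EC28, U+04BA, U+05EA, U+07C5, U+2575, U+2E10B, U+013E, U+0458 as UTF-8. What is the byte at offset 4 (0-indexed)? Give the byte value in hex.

U+EC28 → 3-byte form EE B0 A8 at offsets 0–2.
U+04BA → 2-byte form D2 BA at offsets 3–4.
Offset 4 falls in char 2's range; it's byte 2 of D2 BA = 0xBA.

0xBA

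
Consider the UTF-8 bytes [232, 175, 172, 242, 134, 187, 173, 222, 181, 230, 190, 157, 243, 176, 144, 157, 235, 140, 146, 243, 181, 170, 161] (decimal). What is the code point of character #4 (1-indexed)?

U+6F9D

Offset 0: leading byte 0xE8 = 11101000 → 3-byte char #1 = E8 AF AC.
Offset 3: leading byte 0xF2 = 11110010 → 4-byte char #2 = F2 86 BB AD.
Offset 7: leading byte 0xDE = 11011110 → 2-byte char #3 = DE B5.
Offset 9: leading byte 0xE6 = 11100110 → 3-byte char #4 = E6 BE 9D.
Leading byte 0xE6 = 11100110 matches 1110xxxx → 3-byte sequence.
Byte 1: 0xE6 = 11100110, payload 0110 (4 bits).
Byte 2: 0xBE = 10111110 (10xxxxxx ✓), payload 111110.
Byte 3: 0x9D = 10011101 (10xxxxxx ✓), payload 011101.
Concatenate: 0110111110011101 = 0x6F9D (16 bits → U+6F9D).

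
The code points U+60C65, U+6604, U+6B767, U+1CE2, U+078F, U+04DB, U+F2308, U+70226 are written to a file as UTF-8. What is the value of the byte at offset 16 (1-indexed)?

1-indexed offset 16 is 0-indexed offset 15.
U+60C65 → 4-byte form F1 A0 B1 A5 at offsets 0–3.
U+6604 → 3-byte form E6 98 84 at offsets 4–6.
U+6B767 → 4-byte form F1 AB 9D A7 at offsets 7–10.
U+1CE2 → 3-byte form E1 B3 A2 at offsets 11–13.
U+078F → 2-byte form DE 8F at offsets 14–15.
Offset 15 falls in char 5's range; it's byte 2 of DE 8F = 0x8F.

0x8F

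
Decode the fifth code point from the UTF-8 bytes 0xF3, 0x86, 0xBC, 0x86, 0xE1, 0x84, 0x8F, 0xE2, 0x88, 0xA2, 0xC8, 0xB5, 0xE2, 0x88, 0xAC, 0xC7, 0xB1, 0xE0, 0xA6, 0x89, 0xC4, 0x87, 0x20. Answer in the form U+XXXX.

Offset 0: leading byte 0xF3 = 11110011 → 4-byte char #1 = F3 86 BC 86.
Offset 4: leading byte 0xE1 = 11100001 → 3-byte char #2 = E1 84 8F.
Offset 7: leading byte 0xE2 = 11100010 → 3-byte char #3 = E2 88 A2.
Offset 10: leading byte 0xC8 = 11001000 → 2-byte char #4 = C8 B5.
Offset 12: leading byte 0xE2 = 11100010 → 3-byte char #5 = E2 88 AC.
Leading byte 0xE2 = 11100010 matches 1110xxxx → 3-byte sequence.
Byte 1: 0xE2 = 11100010, payload 0010 (4 bits).
Byte 2: 0x88 = 10001000 (10xxxxxx ✓), payload 001000.
Byte 3: 0xAC = 10101100 (10xxxxxx ✓), payload 101100.
Concatenate: 0010001000101100 = 0x222C (16 bits → U+222C).

U+222C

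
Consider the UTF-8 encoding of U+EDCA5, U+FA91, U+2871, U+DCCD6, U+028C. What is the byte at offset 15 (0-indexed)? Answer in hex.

U+EDCA5 → 4-byte form F3 AD B2 A5 at offsets 0–3.
U+FA91 → 3-byte form EF AA 91 at offsets 4–6.
U+2871 → 3-byte form E2 A1 B1 at offsets 7–9.
U+DCCD6 → 4-byte form F3 9C B3 96 at offsets 10–13.
U+028C → 2-byte form CA 8C at offsets 14–15.
Offset 15 falls in char 5's range; it's byte 2 of CA 8C = 0x8C.

0x8C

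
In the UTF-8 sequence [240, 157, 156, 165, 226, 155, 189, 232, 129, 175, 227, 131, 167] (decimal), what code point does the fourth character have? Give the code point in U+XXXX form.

Offset 0: leading byte 0xF0 = 11110000 → 4-byte char #1 = F0 9D 9C A5.
Offset 4: leading byte 0xE2 = 11100010 → 3-byte char #2 = E2 9B BD.
Offset 7: leading byte 0xE8 = 11101000 → 3-byte char #3 = E8 81 AF.
Offset 10: leading byte 0xE3 = 11100011 → 3-byte char #4 = E3 83 A7.
Leading byte 0xE3 = 11100011 matches 1110xxxx → 3-byte sequence.
Byte 1: 0xE3 = 11100011, payload 0011 (4 bits).
Byte 2: 0x83 = 10000011 (10xxxxxx ✓), payload 000011.
Byte 3: 0xA7 = 10100111 (10xxxxxx ✓), payload 100111.
Concatenate: 0011000011100111 = 0x30E7 (16 bits → U+30E7).

U+30E7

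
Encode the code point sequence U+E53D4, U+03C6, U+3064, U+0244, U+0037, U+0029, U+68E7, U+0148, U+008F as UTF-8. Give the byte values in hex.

U+E53D4: 4-byte form → F3 A5 8F 94.
U+03C6: 2-byte form → CF 86.
U+3064: 3-byte form → E3 81 A4.
U+0244: 2-byte form → C9 84.
U+0037: 1-byte form → 37.
U+0029: 1-byte form → 29.
U+68E7: 3-byte form → E6 A3 A7.
U+0148: 2-byte form → C5 88.
U+008F: 2-byte form → C2 8F.
Concatenated (20 bytes): F3 A5 8F 94 CF 86 E3 81 A4 C9 84 37 29 E6 A3 A7 C5 88 C2 8F.

F3 A5 8F 94 CF 86 E3 81 A4 C9 84 37 29 E6 A3 A7 C5 88 C2 8F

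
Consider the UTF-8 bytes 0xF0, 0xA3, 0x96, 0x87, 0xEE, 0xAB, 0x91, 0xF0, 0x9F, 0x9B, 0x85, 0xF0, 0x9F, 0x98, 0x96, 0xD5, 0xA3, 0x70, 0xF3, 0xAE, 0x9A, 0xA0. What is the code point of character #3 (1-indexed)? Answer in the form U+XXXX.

U+1F6C5

Offset 0: leading byte 0xF0 = 11110000 → 4-byte char #1 = F0 A3 96 87.
Offset 4: leading byte 0xEE = 11101110 → 3-byte char #2 = EE AB 91.
Offset 7: leading byte 0xF0 = 11110000 → 4-byte char #3 = F0 9F 9B 85.
Leading byte 0xF0 = 11110000 matches 11110xxx → 4-byte sequence.
Byte 1: 0xF0 = 11110000, payload 000 (3 bits).
Byte 2: 0x9F = 10011111 (10xxxxxx ✓), payload 011111.
Byte 3: 0x9B = 10011011 (10xxxxxx ✓), payload 011011.
Byte 4: 0x85 = 10000101 (10xxxxxx ✓), payload 000101.
Concatenate: 000011111011011000101 = 0x1F6C5 (21 bits → U+1F6C5).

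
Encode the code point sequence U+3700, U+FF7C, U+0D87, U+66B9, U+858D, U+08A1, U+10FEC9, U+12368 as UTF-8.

E3 9C 80 EF BD BC E0 B6 87 E6 9A B9 E8 96 8D E0 A2 A1 F4 8F BB 89 F0 92 8D A8

U+3700: 3-byte form → E3 9C 80.
U+FF7C: 3-byte form → EF BD BC.
U+0D87: 3-byte form → E0 B6 87.
U+66B9: 3-byte form → E6 9A B9.
U+858D: 3-byte form → E8 96 8D.
U+08A1: 3-byte form → E0 A2 A1.
U+10FEC9: 4-byte form → F4 8F BB 89.
U+12368: 4-byte form → F0 92 8D A8.
Concatenated (26 bytes): E3 9C 80 EF BD BC E0 B6 87 E6 9A B9 E8 96 8D E0 A2 A1 F4 8F BB 89 F0 92 8D A8.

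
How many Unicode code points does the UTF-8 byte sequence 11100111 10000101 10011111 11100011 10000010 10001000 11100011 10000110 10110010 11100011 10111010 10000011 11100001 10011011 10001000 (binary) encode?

5

Byte at offset 0: 0xE7 = 11100111 → 3-byte char (#1). Advance 3.
Byte at offset 3: 0xE3 = 11100011 → 3-byte char (#2). Advance 3.
Byte at offset 6: 0xE3 = 11100011 → 3-byte char (#3). Advance 3.
Byte at offset 9: 0xE3 = 11100011 → 3-byte char (#4). Advance 3.
Byte at offset 12: 0xE1 = 11100001 → 3-byte char (#5). Advance 3.
Reached end at offset 15 after 5 code points.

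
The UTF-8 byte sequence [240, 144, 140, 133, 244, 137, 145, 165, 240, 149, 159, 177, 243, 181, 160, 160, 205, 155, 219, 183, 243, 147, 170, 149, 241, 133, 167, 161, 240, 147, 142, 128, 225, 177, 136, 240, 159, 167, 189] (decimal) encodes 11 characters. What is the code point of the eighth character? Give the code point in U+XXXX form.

Offset 0: leading byte 0xF0 = 11110000 → 4-byte char #1 = F0 90 8C 85.
Offset 4: leading byte 0xF4 = 11110100 → 4-byte char #2 = F4 89 91 A5.
Offset 8: leading byte 0xF0 = 11110000 → 4-byte char #3 = F0 95 9F B1.
Offset 12: leading byte 0xF3 = 11110011 → 4-byte char #4 = F3 B5 A0 A0.
Offset 16: leading byte 0xCD = 11001101 → 2-byte char #5 = CD 9B.
Offset 18: leading byte 0xDB = 11011011 → 2-byte char #6 = DB B7.
Offset 20: leading byte 0xF3 = 11110011 → 4-byte char #7 = F3 93 AA 95.
Offset 24: leading byte 0xF1 = 11110001 → 4-byte char #8 = F1 85 A7 A1.
Leading byte 0xF1 = 11110001 matches 11110xxx → 4-byte sequence.
Byte 1: 0xF1 = 11110001, payload 001 (3 bits).
Byte 2: 0x85 = 10000101 (10xxxxxx ✓), payload 000101.
Byte 3: 0xA7 = 10100111 (10xxxxxx ✓), payload 100111.
Byte 4: 0xA1 = 10100001 (10xxxxxx ✓), payload 100001.
Concatenate: 001000101100111100001 = 0x459E1 (21 bits → U+459E1).

U+459E1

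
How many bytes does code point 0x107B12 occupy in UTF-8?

U+107B12 = 0x107B12. UTF-8 uses 1 byte below 0x80, 2 below 0x800, 3 below 0x10000, 4 up to 0x10FFFF. 0x107B12 is in U+10000–U+10FFFF → 4 bytes.

4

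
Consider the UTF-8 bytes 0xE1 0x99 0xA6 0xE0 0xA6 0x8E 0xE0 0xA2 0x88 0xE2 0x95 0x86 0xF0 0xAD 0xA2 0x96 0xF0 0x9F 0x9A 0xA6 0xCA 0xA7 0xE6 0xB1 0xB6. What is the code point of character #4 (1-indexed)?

U+2546

Offset 0: leading byte 0xE1 = 11100001 → 3-byte char #1 = E1 99 A6.
Offset 3: leading byte 0xE0 = 11100000 → 3-byte char #2 = E0 A6 8E.
Offset 6: leading byte 0xE0 = 11100000 → 3-byte char #3 = E0 A2 88.
Offset 9: leading byte 0xE2 = 11100010 → 3-byte char #4 = E2 95 86.
Leading byte 0xE2 = 11100010 matches 1110xxxx → 3-byte sequence.
Byte 1: 0xE2 = 11100010, payload 0010 (4 bits).
Byte 2: 0x95 = 10010101 (10xxxxxx ✓), payload 010101.
Byte 3: 0x86 = 10000110 (10xxxxxx ✓), payload 000110.
Concatenate: 0010010101000110 = 0x2546 (16 bits → U+2546).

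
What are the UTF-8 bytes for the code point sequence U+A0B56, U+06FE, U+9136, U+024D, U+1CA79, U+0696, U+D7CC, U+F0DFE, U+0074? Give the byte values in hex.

U+A0B56: 4-byte form → F2 A0 AD 96.
U+06FE: 2-byte form → DB BE.
U+9136: 3-byte form → E9 84 B6.
U+024D: 2-byte form → C9 8D.
U+1CA79: 4-byte form → F0 9C A9 B9.
U+0696: 2-byte form → DA 96.
U+D7CC: 3-byte form → ED 9F 8C.
U+F0DFE: 4-byte form → F3 B0 B7 BE.
U+0074: 1-byte form → 74.
Concatenated (25 bytes): F2 A0 AD 96 DB BE E9 84 B6 C9 8D F0 9C A9 B9 DA 96 ED 9F 8C F3 B0 B7 BE 74.

F2 A0 AD 96 DB BE E9 84 B6 C9 8D F0 9C A9 B9 DA 96 ED 9F 8C F3 B0 B7 BE 74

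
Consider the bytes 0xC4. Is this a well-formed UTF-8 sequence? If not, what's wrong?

invalid (sequence truncated)

Leading byte 0xC4 = 11000100 → 2-byte form, but only 1 byte is present.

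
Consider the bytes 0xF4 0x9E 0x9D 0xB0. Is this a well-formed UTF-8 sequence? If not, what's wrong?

Leading byte 0xF4 = 11110100 → 4-byte form.
Payload = 0x11E770, which exceeds U+10FFFF, the maximum Unicode code point. (Leading bytes F5–FF, or F4 followed by ≥ 0x90, are invalid.)

invalid (encodes a value above U+10FFFF)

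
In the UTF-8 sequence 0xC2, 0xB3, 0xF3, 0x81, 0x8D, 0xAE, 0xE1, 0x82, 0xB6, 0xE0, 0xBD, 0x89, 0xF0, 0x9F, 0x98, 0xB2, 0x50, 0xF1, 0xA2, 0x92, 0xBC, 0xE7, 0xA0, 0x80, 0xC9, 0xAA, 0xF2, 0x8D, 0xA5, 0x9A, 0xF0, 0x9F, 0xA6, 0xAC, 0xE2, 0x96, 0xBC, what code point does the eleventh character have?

Offset 0: leading byte 0xC2 = 11000010 → 2-byte char #1 = C2 B3.
Offset 2: leading byte 0xF3 = 11110011 → 4-byte char #2 = F3 81 8D AE.
Offset 6: leading byte 0xE1 = 11100001 → 3-byte char #3 = E1 82 B6.
Offset 9: leading byte 0xE0 = 11100000 → 3-byte char #4 = E0 BD 89.
Offset 12: leading byte 0xF0 = 11110000 → 4-byte char #5 = F0 9F 98 B2.
Offset 16: leading byte 0x50 = 01010000 → 1-byte char #6 = 50.
Offset 17: leading byte 0xF1 = 11110001 → 4-byte char #7 = F1 A2 92 BC.
Offset 21: leading byte 0xE7 = 11100111 → 3-byte char #8 = E7 A0 80.
Offset 24: leading byte 0xC9 = 11001001 → 2-byte char #9 = C9 AA.
Offset 26: leading byte 0xF2 = 11110010 → 4-byte char #10 = F2 8D A5 9A.
Offset 30: leading byte 0xF0 = 11110000 → 4-byte char #11 = F0 9F A6 AC.
Leading byte 0xF0 = 11110000 matches 11110xxx → 4-byte sequence.
Byte 1: 0xF0 = 11110000, payload 000 (3 bits).
Byte 2: 0x9F = 10011111 (10xxxxxx ✓), payload 011111.
Byte 3: 0xA6 = 10100110 (10xxxxxx ✓), payload 100110.
Byte 4: 0xAC = 10101100 (10xxxxxx ✓), payload 101100.
Concatenate: 000011111100110101100 = 0x1F9AC (21 bits → U+1F9AC).

U+1F9AC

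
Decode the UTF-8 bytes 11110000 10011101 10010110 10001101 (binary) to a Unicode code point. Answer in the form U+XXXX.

Leading byte 0xF0 = 11110000 matches 11110xxx → 4-byte sequence.
Byte 1: 0xF0 = 11110000, payload 000 (3 bits).
Byte 2: 0x9D = 10011101 (10xxxxxx ✓), payload 011101.
Byte 3: 0x96 = 10010110 (10xxxxxx ✓), payload 010110.
Byte 4: 0x8D = 10001101 (10xxxxxx ✓), payload 001101.
Concatenate: 000011101010110001101 = 0x1D58D (21 bits → U+1D58D).

U+1D58D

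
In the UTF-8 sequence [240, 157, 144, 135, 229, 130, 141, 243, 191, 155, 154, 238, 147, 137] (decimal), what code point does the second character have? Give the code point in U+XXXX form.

Offset 0: leading byte 0xF0 = 11110000 → 4-byte char #1 = F0 9D 90 87.
Offset 4: leading byte 0xE5 = 11100101 → 3-byte char #2 = E5 82 8D.
Leading byte 0xE5 = 11100101 matches 1110xxxx → 3-byte sequence.
Byte 1: 0xE5 = 11100101, payload 0101 (4 bits).
Byte 2: 0x82 = 10000010 (10xxxxxx ✓), payload 000010.
Byte 3: 0x8D = 10001101 (10xxxxxx ✓), payload 001101.
Concatenate: 0101000010001101 = 0x508D (16 bits → U+508D).

U+508D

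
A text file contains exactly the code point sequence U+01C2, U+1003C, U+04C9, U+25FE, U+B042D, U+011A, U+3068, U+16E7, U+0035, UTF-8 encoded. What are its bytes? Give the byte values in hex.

C7 82 F0 90 80 BC D3 89 E2 97 BE F2 B0 90 AD C4 9A E3 81 A8 E1 9B A7 35

U+01C2: 2-byte form → C7 82.
U+1003C: 4-byte form → F0 90 80 BC.
U+04C9: 2-byte form → D3 89.
U+25FE: 3-byte form → E2 97 BE.
U+B042D: 4-byte form → F2 B0 90 AD.
U+011A: 2-byte form → C4 9A.
U+3068: 3-byte form → E3 81 A8.
U+16E7: 3-byte form → E1 9B A7.
U+0035: 1-byte form → 35.
Concatenated (24 bytes): C7 82 F0 90 80 BC D3 89 E2 97 BE F2 B0 90 AD C4 9A E3 81 A8 E1 9B A7 35.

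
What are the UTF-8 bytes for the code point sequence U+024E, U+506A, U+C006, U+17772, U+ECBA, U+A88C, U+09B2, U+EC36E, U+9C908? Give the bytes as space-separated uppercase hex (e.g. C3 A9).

C9 8E E5 81 AA EC 80 86 F0 97 9D B2 EE B2 BA EA A2 8C E0 A6 B2 F3 AC 8D AE F2 9C A4 88

U+024E: 2-byte form → C9 8E.
U+506A: 3-byte form → E5 81 AA.
U+C006: 3-byte form → EC 80 86.
U+17772: 4-byte form → F0 97 9D B2.
U+ECBA: 3-byte form → EE B2 BA.
U+A88C: 3-byte form → EA A2 8C.
U+09B2: 3-byte form → E0 A6 B2.
U+EC36E: 4-byte form → F3 AC 8D AE.
U+9C908: 4-byte form → F2 9C A4 88.
Concatenated (29 bytes): C9 8E E5 81 AA EC 80 86 F0 97 9D B2 EE B2 BA EA A2 8C E0 A6 B2 F3 AC 8D AE F2 9C A4 88.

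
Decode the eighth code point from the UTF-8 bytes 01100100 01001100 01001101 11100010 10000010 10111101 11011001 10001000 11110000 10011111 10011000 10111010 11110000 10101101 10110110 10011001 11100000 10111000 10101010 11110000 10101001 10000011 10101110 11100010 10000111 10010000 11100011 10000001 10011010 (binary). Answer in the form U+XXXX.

Offset 0: leading byte 0x64 = 01100100 → 1-byte char #1 = 64.
Offset 1: leading byte 0x4C = 01001100 → 1-byte char #2 = 4C.
Offset 2: leading byte 0x4D = 01001101 → 1-byte char #3 = 4D.
Offset 3: leading byte 0xE2 = 11100010 → 3-byte char #4 = E2 82 BD.
Offset 6: leading byte 0xD9 = 11011001 → 2-byte char #5 = D9 88.
Offset 8: leading byte 0xF0 = 11110000 → 4-byte char #6 = F0 9F 98 BA.
Offset 12: leading byte 0xF0 = 11110000 → 4-byte char #7 = F0 AD B6 99.
Offset 16: leading byte 0xE0 = 11100000 → 3-byte char #8 = E0 B8 AA.
Leading byte 0xE0 = 11100000 matches 1110xxxx → 3-byte sequence.
Byte 1: 0xE0 = 11100000, payload 0000 (4 bits).
Byte 2: 0xB8 = 10111000 (10xxxxxx ✓), payload 111000.
Byte 3: 0xAA = 10101010 (10xxxxxx ✓), payload 101010.
Concatenate: 0000111000101010 = 0xE2A (16 bits → U+0E2A).

U+0E2A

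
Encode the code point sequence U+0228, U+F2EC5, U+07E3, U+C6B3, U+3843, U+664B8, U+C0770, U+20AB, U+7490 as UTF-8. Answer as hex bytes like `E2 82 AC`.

C8 A8 F3 B2 BB 85 DF A3 EC 9A B3 E3 A1 83 F1 A6 92 B8 F3 80 9D B0 E2 82 AB E7 92 90

U+0228: 2-byte form → C8 A8.
U+F2EC5: 4-byte form → F3 B2 BB 85.
U+07E3: 2-byte form → DF A3.
U+C6B3: 3-byte form → EC 9A B3.
U+3843: 3-byte form → E3 A1 83.
U+664B8: 4-byte form → F1 A6 92 B8.
U+C0770: 4-byte form → F3 80 9D B0.
U+20AB: 3-byte form → E2 82 AB.
U+7490: 3-byte form → E7 92 90.
Concatenated (28 bytes): C8 A8 F3 B2 BB 85 DF A3 EC 9A B3 E3 A1 83 F1 A6 92 B8 F3 80 9D B0 E2 82 AB E7 92 90.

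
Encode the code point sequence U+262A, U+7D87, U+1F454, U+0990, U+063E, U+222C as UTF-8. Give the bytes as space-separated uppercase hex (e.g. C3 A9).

U+262A: 3-byte form → E2 98 AA.
U+7D87: 3-byte form → E7 B6 87.
U+1F454: 4-byte form → F0 9F 91 94.
U+0990: 3-byte form → E0 A6 90.
U+063E: 2-byte form → D8 BE.
U+222C: 3-byte form → E2 88 AC.
Concatenated (18 bytes): E2 98 AA E7 B6 87 F0 9F 91 94 E0 A6 90 D8 BE E2 88 AC.

E2 98 AA E7 B6 87 F0 9F 91 94 E0 A6 90 D8 BE E2 88 AC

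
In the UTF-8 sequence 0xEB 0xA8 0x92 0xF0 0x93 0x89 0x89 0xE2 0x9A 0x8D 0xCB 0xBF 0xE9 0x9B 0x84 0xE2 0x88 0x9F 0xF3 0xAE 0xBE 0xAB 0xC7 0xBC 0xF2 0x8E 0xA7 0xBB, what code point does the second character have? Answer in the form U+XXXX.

U+13249

Offset 0: leading byte 0xEB = 11101011 → 3-byte char #1 = EB A8 92.
Offset 3: leading byte 0xF0 = 11110000 → 4-byte char #2 = F0 93 89 89.
Leading byte 0xF0 = 11110000 matches 11110xxx → 4-byte sequence.
Byte 1: 0xF0 = 11110000, payload 000 (3 bits).
Byte 2: 0x93 = 10010011 (10xxxxxx ✓), payload 010011.
Byte 3: 0x89 = 10001001 (10xxxxxx ✓), payload 001001.
Byte 4: 0x89 = 10001001 (10xxxxxx ✓), payload 001001.
Concatenate: 000010011001001001001 = 0x13249 (21 bits → U+13249).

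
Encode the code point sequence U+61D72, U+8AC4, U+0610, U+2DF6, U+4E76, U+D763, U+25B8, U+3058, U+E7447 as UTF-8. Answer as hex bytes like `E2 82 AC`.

U+61D72: 4-byte form → F1 A1 B5 B2.
U+8AC4: 3-byte form → E8 AB 84.
U+0610: 2-byte form → D8 90.
U+2DF6: 3-byte form → E2 B7 B6.
U+4E76: 3-byte form → E4 B9 B6.
U+D763: 3-byte form → ED 9D A3.
U+25B8: 3-byte form → E2 96 B8.
U+3058: 3-byte form → E3 81 98.
U+E7447: 4-byte form → F3 A7 91 87.
Concatenated (28 bytes): F1 A1 B5 B2 E8 AB 84 D8 90 E2 B7 B6 E4 B9 B6 ED 9D A3 E2 96 B8 E3 81 98 F3 A7 91 87.

F1 A1 B5 B2 E8 AB 84 D8 90 E2 B7 B6 E4 B9 B6 ED 9D A3 E2 96 B8 E3 81 98 F3 A7 91 87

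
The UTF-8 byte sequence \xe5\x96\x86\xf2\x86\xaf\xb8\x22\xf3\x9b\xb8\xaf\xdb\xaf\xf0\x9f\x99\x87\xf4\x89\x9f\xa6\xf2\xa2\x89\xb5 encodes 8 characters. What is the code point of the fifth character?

Offset 0: leading byte 0xE5 = 11100101 → 3-byte char #1 = E5 96 86.
Offset 3: leading byte 0xF2 = 11110010 → 4-byte char #2 = F2 86 AF B8.
Offset 7: leading byte 0x22 = 00100010 → 1-byte char #3 = 22.
Offset 8: leading byte 0xF3 = 11110011 → 4-byte char #4 = F3 9B B8 AF.
Offset 12: leading byte 0xDB = 11011011 → 2-byte char #5 = DB AF.
Leading byte 0xDB = 11011011 matches 110xxxxx → 2-byte sequence.
Byte 1: 0xDB = 11011011, payload 11011 (5 bits).
Byte 2: 0xAF = 10101111 (10xxxxxx ✓), payload 101111.
Concatenate: 11011101111 = 0x6EF (11 bits → U+06EF).

U+06EF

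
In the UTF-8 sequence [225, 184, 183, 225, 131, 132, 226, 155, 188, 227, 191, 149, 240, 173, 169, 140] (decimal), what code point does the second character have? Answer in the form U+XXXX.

U+10C4

Offset 0: leading byte 0xE1 = 11100001 → 3-byte char #1 = E1 B8 B7.
Offset 3: leading byte 0xE1 = 11100001 → 3-byte char #2 = E1 83 84.
Leading byte 0xE1 = 11100001 matches 1110xxxx → 3-byte sequence.
Byte 1: 0xE1 = 11100001, payload 0001 (4 bits).
Byte 2: 0x83 = 10000011 (10xxxxxx ✓), payload 000011.
Byte 3: 0x84 = 10000100 (10xxxxxx ✓), payload 000100.
Concatenate: 0001000011000100 = 0x10C4 (16 bits → U+10C4).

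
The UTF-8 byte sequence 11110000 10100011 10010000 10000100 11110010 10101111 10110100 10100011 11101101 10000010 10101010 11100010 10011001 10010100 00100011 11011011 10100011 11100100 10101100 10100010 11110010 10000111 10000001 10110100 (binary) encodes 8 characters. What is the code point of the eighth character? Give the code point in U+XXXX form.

Offset 0: leading byte 0xF0 = 11110000 → 4-byte char #1 = F0 A3 90 84.
Offset 4: leading byte 0xF2 = 11110010 → 4-byte char #2 = F2 AF B4 A3.
Offset 8: leading byte 0xED = 11101101 → 3-byte char #3 = ED 82 AA.
Offset 11: leading byte 0xE2 = 11100010 → 3-byte char #4 = E2 99 94.
Offset 14: leading byte 0x23 = 00100011 → 1-byte char #5 = 23.
Offset 15: leading byte 0xDB = 11011011 → 2-byte char #6 = DB A3.
Offset 17: leading byte 0xE4 = 11100100 → 3-byte char #7 = E4 AC A2.
Offset 20: leading byte 0xF2 = 11110010 → 4-byte char #8 = F2 87 81 B4.
Leading byte 0xF2 = 11110010 matches 11110xxx → 4-byte sequence.
Byte 1: 0xF2 = 11110010, payload 010 (3 bits).
Byte 2: 0x87 = 10000111 (10xxxxxx ✓), payload 000111.
Byte 3: 0x81 = 10000001 (10xxxxxx ✓), payload 000001.
Byte 4: 0xB4 = 10110100 (10xxxxxx ✓), payload 110100.
Concatenate: 010000111000001110100 = 0x87074 (21 bits → U+87074).

U+87074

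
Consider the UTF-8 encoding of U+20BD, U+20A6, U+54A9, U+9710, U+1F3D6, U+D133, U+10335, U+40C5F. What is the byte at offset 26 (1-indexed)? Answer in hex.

1-indexed offset 26 is 0-indexed offset 25.
U+20BD → 3-byte form E2 82 BD at offsets 0–2.
U+20A6 → 3-byte form E2 82 A6 at offsets 3–5.
U+54A9 → 3-byte form E5 92 A9 at offsets 6–8.
U+9710 → 3-byte form E9 9C 90 at offsets 9–11.
U+1F3D6 → 4-byte form F0 9F 8F 96 at offsets 12–15.
U+D133 → 3-byte form ED 84 B3 at offsets 16–18.
U+10335 → 4-byte form F0 90 8C B5 at offsets 19–22.
U+40C5F → 4-byte form F1 80 B1 9F at offsets 23–26.
Offset 25 falls in char 8's range; it's byte 3 of F1 80 B1 9F = 0xB1.

0xB1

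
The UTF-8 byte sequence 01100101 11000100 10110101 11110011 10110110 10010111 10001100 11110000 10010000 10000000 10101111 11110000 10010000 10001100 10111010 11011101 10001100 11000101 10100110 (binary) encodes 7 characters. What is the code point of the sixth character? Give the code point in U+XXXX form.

Offset 0: leading byte 0x65 = 01100101 → 1-byte char #1 = 65.
Offset 1: leading byte 0xC4 = 11000100 → 2-byte char #2 = C4 B5.
Offset 3: leading byte 0xF3 = 11110011 → 4-byte char #3 = F3 B6 97 8C.
Offset 7: leading byte 0xF0 = 11110000 → 4-byte char #4 = F0 90 80 AF.
Offset 11: leading byte 0xF0 = 11110000 → 4-byte char #5 = F0 90 8C BA.
Offset 15: leading byte 0xDD = 11011101 → 2-byte char #6 = DD 8C.
Leading byte 0xDD = 11011101 matches 110xxxxx → 2-byte sequence.
Byte 1: 0xDD = 11011101, payload 11101 (5 bits).
Byte 2: 0x8C = 10001100 (10xxxxxx ✓), payload 001100.
Concatenate: 11101001100 = 0x74C (11 bits → U+074C).

U+074C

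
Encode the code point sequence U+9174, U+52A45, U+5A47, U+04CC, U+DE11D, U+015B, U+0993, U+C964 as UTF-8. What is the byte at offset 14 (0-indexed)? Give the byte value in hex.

0x84

U+9174 → 3-byte form E9 85 B4 at offsets 0–2.
U+52A45 → 4-byte form F1 92 A9 85 at offsets 3–6.
U+5A47 → 3-byte form E5 A9 87 at offsets 7–9.
U+04CC → 2-byte form D3 8C at offsets 10–11.
U+DE11D → 4-byte form F3 9E 84 9D at offsets 12–15.
Offset 14 falls in char 5's range; it's byte 3 of F3 9E 84 9D = 0x84.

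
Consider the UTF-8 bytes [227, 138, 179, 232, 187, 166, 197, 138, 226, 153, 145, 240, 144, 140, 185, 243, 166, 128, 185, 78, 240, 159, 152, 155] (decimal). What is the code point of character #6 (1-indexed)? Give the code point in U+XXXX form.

Offset 0: leading byte 0xE3 = 11100011 → 3-byte char #1 = E3 8A B3.
Offset 3: leading byte 0xE8 = 11101000 → 3-byte char #2 = E8 BB A6.
Offset 6: leading byte 0xC5 = 11000101 → 2-byte char #3 = C5 8A.
Offset 8: leading byte 0xE2 = 11100010 → 3-byte char #4 = E2 99 91.
Offset 11: leading byte 0xF0 = 11110000 → 4-byte char #5 = F0 90 8C B9.
Offset 15: leading byte 0xF3 = 11110011 → 4-byte char #6 = F3 A6 80 B9.
Leading byte 0xF3 = 11110011 matches 11110xxx → 4-byte sequence.
Byte 1: 0xF3 = 11110011, payload 011 (3 bits).
Byte 2: 0xA6 = 10100110 (10xxxxxx ✓), payload 100110.
Byte 3: 0x80 = 10000000 (10xxxxxx ✓), payload 000000.
Byte 4: 0xB9 = 10111001 (10xxxxxx ✓), payload 111001.
Concatenate: 011100110000000111001 = 0xE6039 (21 bits → U+E6039).

U+E6039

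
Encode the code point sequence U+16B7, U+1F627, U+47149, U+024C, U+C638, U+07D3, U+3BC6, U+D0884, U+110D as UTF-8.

E1 9A B7 F0 9F 98 A7 F1 87 85 89 C9 8C EC 98 B8 DF 93 E3 AF 86 F3 90 A2 84 E1 84 8D

U+16B7: 3-byte form → E1 9A B7.
U+1F627: 4-byte form → F0 9F 98 A7.
U+47149: 4-byte form → F1 87 85 89.
U+024C: 2-byte form → C9 8C.
U+C638: 3-byte form → EC 98 B8.
U+07D3: 2-byte form → DF 93.
U+3BC6: 3-byte form → E3 AF 86.
U+D0884: 4-byte form → F3 90 A2 84.
U+110D: 3-byte form → E1 84 8D.
Concatenated (28 bytes): E1 9A B7 F0 9F 98 A7 F1 87 85 89 C9 8C EC 98 B8 DF 93 E3 AF 86 F3 90 A2 84 E1 84 8D.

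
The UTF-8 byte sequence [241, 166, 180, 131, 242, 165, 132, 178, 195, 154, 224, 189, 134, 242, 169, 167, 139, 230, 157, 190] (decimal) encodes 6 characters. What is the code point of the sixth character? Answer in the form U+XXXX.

Offset 0: leading byte 0xF1 = 11110001 → 4-byte char #1 = F1 A6 B4 83.
Offset 4: leading byte 0xF2 = 11110010 → 4-byte char #2 = F2 A5 84 B2.
Offset 8: leading byte 0xC3 = 11000011 → 2-byte char #3 = C3 9A.
Offset 10: leading byte 0xE0 = 11100000 → 3-byte char #4 = E0 BD 86.
Offset 13: leading byte 0xF2 = 11110010 → 4-byte char #5 = F2 A9 A7 8B.
Offset 17: leading byte 0xE6 = 11100110 → 3-byte char #6 = E6 9D BE.
Leading byte 0xE6 = 11100110 matches 1110xxxx → 3-byte sequence.
Byte 1: 0xE6 = 11100110, payload 0110 (4 bits).
Byte 2: 0x9D = 10011101 (10xxxxxx ✓), payload 011101.
Byte 3: 0xBE = 10111110 (10xxxxxx ✓), payload 111110.
Concatenate: 0110011101111110 = 0x677E (16 bits → U+677E).

U+677E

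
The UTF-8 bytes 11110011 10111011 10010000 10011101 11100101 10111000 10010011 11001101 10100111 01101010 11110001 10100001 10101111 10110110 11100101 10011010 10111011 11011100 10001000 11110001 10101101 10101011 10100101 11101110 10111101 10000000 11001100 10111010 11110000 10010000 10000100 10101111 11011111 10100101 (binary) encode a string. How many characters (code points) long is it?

12

Byte at offset 0: 0xF3 = 11110011 → 4-byte char (#1). Advance 4.
Byte at offset 4: 0xE5 = 11100101 → 3-byte char (#2). Advance 3.
Byte at offset 7: 0xCD = 11001101 → 2-byte char (#3). Advance 2.
Byte at offset 9: 0x6A = 01101010 → 1-byte char (#4). Advance 1.
Byte at offset 10: 0xF1 = 11110001 → 4-byte char (#5). Advance 4.
Byte at offset 14: 0xE5 = 11100101 → 3-byte char (#6). Advance 3.
Byte at offset 17: 0xDC = 11011100 → 2-byte char (#7). Advance 2.
Byte at offset 19: 0xF1 = 11110001 → 4-byte char (#8). Advance 4.
Byte at offset 23: 0xEE = 11101110 → 3-byte char (#9). Advance 3.
Byte at offset 26: 0xCC = 11001100 → 2-byte char (#10). Advance 2.
Byte at offset 28: 0xF0 = 11110000 → 4-byte char (#11). Advance 4.
Byte at offset 32: 0xDF = 11011111 → 2-byte char (#12). Advance 2.
Reached end at offset 34 after 12 code points.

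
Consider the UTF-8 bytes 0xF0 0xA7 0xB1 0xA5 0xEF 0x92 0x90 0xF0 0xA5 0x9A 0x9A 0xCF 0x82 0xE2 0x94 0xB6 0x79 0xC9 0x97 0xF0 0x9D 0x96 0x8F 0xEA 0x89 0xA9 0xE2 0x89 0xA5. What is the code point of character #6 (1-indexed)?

U+0079

Offset 0: leading byte 0xF0 = 11110000 → 4-byte char #1 = F0 A7 B1 A5.
Offset 4: leading byte 0xEF = 11101111 → 3-byte char #2 = EF 92 90.
Offset 7: leading byte 0xF0 = 11110000 → 4-byte char #3 = F0 A5 9A 9A.
Offset 11: leading byte 0xCF = 11001111 → 2-byte char #4 = CF 82.
Offset 13: leading byte 0xE2 = 11100010 → 3-byte char #5 = E2 94 B6.
Offset 16: leading byte 0x79 = 01111001 → 1-byte char #6 = 79.
Leading byte 0x79 = 01111001 matches 0xxxxxxx → 1-byte sequence.
Byte 1: 0x79 = 01111001, payload 1111001 (7 bits).
Concatenate: 1111001 = 0x79 (7 bits → U+0079).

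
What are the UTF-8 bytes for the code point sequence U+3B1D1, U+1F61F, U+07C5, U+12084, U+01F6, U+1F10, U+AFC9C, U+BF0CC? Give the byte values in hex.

F0 BB 87 91 F0 9F 98 9F DF 85 F0 92 82 84 C7 B6 E1 BC 90 F2 AF B2 9C F2 BF 83 8C

U+3B1D1: 4-byte form → F0 BB 87 91.
U+1F61F: 4-byte form → F0 9F 98 9F.
U+07C5: 2-byte form → DF 85.
U+12084: 4-byte form → F0 92 82 84.
U+01F6: 2-byte form → C7 B6.
U+1F10: 3-byte form → E1 BC 90.
U+AFC9C: 4-byte form → F2 AF B2 9C.
U+BF0CC: 4-byte form → F2 BF 83 8C.
Concatenated (27 bytes): F0 BB 87 91 F0 9F 98 9F DF 85 F0 92 82 84 C7 B6 E1 BC 90 F2 AF B2 9C F2 BF 83 8C.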